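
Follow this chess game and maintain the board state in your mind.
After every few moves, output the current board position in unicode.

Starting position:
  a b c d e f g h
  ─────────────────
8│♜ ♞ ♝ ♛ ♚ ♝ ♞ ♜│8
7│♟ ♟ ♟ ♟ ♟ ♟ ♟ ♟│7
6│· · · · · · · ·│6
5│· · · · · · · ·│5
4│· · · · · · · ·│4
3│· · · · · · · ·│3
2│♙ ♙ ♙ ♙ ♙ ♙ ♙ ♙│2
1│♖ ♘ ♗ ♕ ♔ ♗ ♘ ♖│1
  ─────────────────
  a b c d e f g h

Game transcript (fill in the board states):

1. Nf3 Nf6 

  a b c d e f g h
  ─────────────────
8│♜ ♞ ♝ ♛ ♚ ♝ · ♜│8
7│♟ ♟ ♟ ♟ ♟ ♟ ♟ ♟│7
6│· · · · · ♞ · ·│6
5│· · · · · · · ·│5
4│· · · · · · · ·│4
3│· · · · · ♘ · ·│3
2│♙ ♙ ♙ ♙ ♙ ♙ ♙ ♙│2
1│♖ ♘ ♗ ♕ ♔ ♗ · ♖│1
  ─────────────────
  a b c d e f g h

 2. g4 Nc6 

  a b c d e f g h
  ─────────────────
8│♜ · ♝ ♛ ♚ ♝ · ♜│8
7│♟ ♟ ♟ ♟ ♟ ♟ ♟ ♟│7
6│· · ♞ · · ♞ · ·│6
5│· · · · · · · ·│5
4│· · · · · · ♙ ·│4
3│· · · · · ♘ · ·│3
2│♙ ♙ ♙ ♙ ♙ ♙ · ♙│2
1│♖ ♘ ♗ ♕ ♔ ♗ · ♖│1
  ─────────────────
  a b c d e f g h

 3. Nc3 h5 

  a b c d e f g h
  ─────────────────
8│♜ · ♝ ♛ ♚ ♝ · ♜│8
7│♟ ♟ ♟ ♟ ♟ ♟ ♟ ·│7
6│· · ♞ · · ♞ · ·│6
5│· · · · · · · ♟│5
4│· · · · · · ♙ ·│4
3│· · ♘ · · ♘ · ·│3
2│♙ ♙ ♙ ♙ ♙ ♙ · ♙│2
1│♖ · ♗ ♕ ♔ ♗ · ♖│1
  ─────────────────
  a b c d e f g h



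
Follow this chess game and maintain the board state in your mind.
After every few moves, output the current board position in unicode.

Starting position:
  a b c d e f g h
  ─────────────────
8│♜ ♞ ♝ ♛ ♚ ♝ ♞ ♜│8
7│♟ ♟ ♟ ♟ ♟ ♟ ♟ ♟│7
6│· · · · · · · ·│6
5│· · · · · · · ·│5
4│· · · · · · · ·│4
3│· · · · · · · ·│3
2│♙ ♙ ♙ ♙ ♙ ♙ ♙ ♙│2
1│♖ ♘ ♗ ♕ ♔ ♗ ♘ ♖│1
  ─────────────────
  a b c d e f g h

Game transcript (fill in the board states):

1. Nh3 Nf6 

  a b c d e f g h
  ─────────────────
8│♜ ♞ ♝ ♛ ♚ ♝ · ♜│8
7│♟ ♟ ♟ ♟ ♟ ♟ ♟ ♟│7
6│· · · · · ♞ · ·│6
5│· · · · · · · ·│5
4│· · · · · · · ·│4
3│· · · · · · · ♘│3
2│♙ ♙ ♙ ♙ ♙ ♙ ♙ ♙│2
1│♖ ♘ ♗ ♕ ♔ ♗ · ♖│1
  ─────────────────
  a b c d e f g h

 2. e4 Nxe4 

  a b c d e f g h
  ─────────────────
8│♜ ♞ ♝ ♛ ♚ ♝ · ♜│8
7│♟ ♟ ♟ ♟ ♟ ♟ ♟ ♟│7
6│· · · · · · · ·│6
5│· · · · · · · ·│5
4│· · · · ♞ · · ·│4
3│· · · · · · · ♘│3
2│♙ ♙ ♙ ♙ · ♙ ♙ ♙│2
1│♖ ♘ ♗ ♕ ♔ ♗ · ♖│1
  ─────────────────
  a b c d e f g h

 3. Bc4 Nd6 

  a b c d e f g h
  ─────────────────
8│♜ ♞ ♝ ♛ ♚ ♝ · ♜│8
7│♟ ♟ ♟ ♟ ♟ ♟ ♟ ♟│7
6│· · · ♞ · · · ·│6
5│· · · · · · · ·│5
4│· · ♗ · · · · ·│4
3│· · · · · · · ♘│3
2│♙ ♙ ♙ ♙ · ♙ ♙ ♙│2
1│♖ ♘ ♗ ♕ ♔ · · ♖│1
  ─────────────────
  a b c d e f g h

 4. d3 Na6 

  a b c d e f g h
  ─────────────────
8│♜ · ♝ ♛ ♚ ♝ · ♜│8
7│♟ ♟ ♟ ♟ ♟ ♟ ♟ ♟│7
6│♞ · · ♞ · · · ·│6
5│· · · · · · · ·│5
4│· · ♗ · · · · ·│4
3│· · · ♙ · · · ♘│3
2│♙ ♙ ♙ · · ♙ ♙ ♙│2
1│♖ ♘ ♗ ♕ ♔ · · ♖│1
  ─────────────────
  a b c d e f g h

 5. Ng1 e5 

  a b c d e f g h
  ─────────────────
8│♜ · ♝ ♛ ♚ ♝ · ♜│8
7│♟ ♟ ♟ ♟ · ♟ ♟ ♟│7
6│♞ · · ♞ · · · ·│6
5│· · · · ♟ · · ·│5
4│· · ♗ · · · · ·│4
3│· · · ♙ · · · ·│3
2│♙ ♙ ♙ · · ♙ ♙ ♙│2
1│♖ ♘ ♗ ♕ ♔ · ♘ ♖│1
  ─────────────────
  a b c d e f g h



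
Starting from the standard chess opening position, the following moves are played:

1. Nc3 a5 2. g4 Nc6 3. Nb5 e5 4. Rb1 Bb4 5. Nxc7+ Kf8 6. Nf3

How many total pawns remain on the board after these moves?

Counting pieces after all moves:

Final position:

  a b c d e f g h
  ─────────────────
8│♜ · ♝ ♛ · ♚ ♞ ♜│8
7│· ♟ ♘ ♟ · ♟ ♟ ♟│7
6│· · ♞ · · · · ·│6
5│♟ · · · ♟ · · ·│5
4│· ♝ · · · · ♙ ·│4
3│· · · · · ♘ · ·│3
2│♙ ♙ ♙ ♙ ♙ ♙ · ♙│2
1│· ♖ ♗ ♕ ♔ ♗ · ♖│1
  ─────────────────
  a b c d e f g h


15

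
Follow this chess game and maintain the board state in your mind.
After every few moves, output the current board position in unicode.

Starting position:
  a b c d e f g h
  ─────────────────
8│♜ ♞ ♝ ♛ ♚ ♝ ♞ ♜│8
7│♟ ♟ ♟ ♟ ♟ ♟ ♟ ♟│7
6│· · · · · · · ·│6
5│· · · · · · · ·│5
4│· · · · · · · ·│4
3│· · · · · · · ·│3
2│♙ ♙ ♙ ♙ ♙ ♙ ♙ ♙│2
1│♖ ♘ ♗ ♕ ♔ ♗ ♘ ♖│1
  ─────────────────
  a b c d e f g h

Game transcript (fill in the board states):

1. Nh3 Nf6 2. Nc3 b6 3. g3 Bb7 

  a b c d e f g h
  ─────────────────
8│♜ ♞ · ♛ ♚ ♝ · ♜│8
7│♟ ♝ ♟ ♟ ♟ ♟ ♟ ♟│7
6│· ♟ · · · ♞ · ·│6
5│· · · · · · · ·│5
4│· · · · · · · ·│4
3│· · ♘ · · · ♙ ♘│3
2│♙ ♙ ♙ ♙ ♙ ♙ · ♙│2
1│♖ · ♗ ♕ ♔ ♗ · ♖│1
  ─────────────────
  a b c d e f g h

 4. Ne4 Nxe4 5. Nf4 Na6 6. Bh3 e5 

  a b c d e f g h
  ─────────────────
8│♜ · · ♛ ♚ ♝ · ♜│8
7│♟ ♝ ♟ ♟ · ♟ ♟ ♟│7
6│♞ ♟ · · · · · ·│6
5│· · · · ♟ · · ·│5
4│· · · · ♞ ♘ · ·│4
3│· · · · · · ♙ ♗│3
2│♙ ♙ ♙ ♙ ♙ ♙ · ♙│2
1│♖ · ♗ ♕ ♔ · · ♖│1
  ─────────────────
  a b c d e f g h

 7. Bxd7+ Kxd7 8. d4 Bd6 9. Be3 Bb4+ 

  a b c d e f g h
  ─────────────────
8│♜ · · ♛ · · · ♜│8
7│♟ ♝ ♟ ♚ · ♟ ♟ ♟│7
6│♞ ♟ · · · · · ·│6
5│· · · · ♟ · · ·│5
4│· ♝ · ♙ ♞ ♘ · ·│4
3│· · · · ♗ · ♙ ·│3
2│♙ ♙ ♙ · ♙ ♙ · ♙│2
1│♖ · · ♕ ♔ · · ♖│1
  ─────────────────
  a b c d e f g h

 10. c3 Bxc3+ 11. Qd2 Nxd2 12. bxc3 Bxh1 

  a b c d e f g h
  ─────────────────
8│♜ · · ♛ · · · ♜│8
7│♟ · ♟ ♚ · ♟ ♟ ♟│7
6│♞ ♟ · · · · · ·│6
5│· · · · ♟ · · ·│5
4│· · · ♙ · ♘ · ·│4
3│· · ♙ · ♗ · ♙ ·│3
2│♙ · · ♞ ♙ ♙ · ♙│2
1│♖ · · · ♔ · · ♝│1
  ─────────────────
  a b c d e f g h

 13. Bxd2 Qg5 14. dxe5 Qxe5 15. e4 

  a b c d e f g h
  ─────────────────
8│♜ · · · · · · ♜│8
7│♟ · ♟ ♚ · ♟ ♟ ♟│7
6│♞ ♟ · · · · · ·│6
5│· · · · ♛ · · ·│5
4│· · · · ♙ ♘ · ·│4
3│· · ♙ · · · ♙ ·│3
2│♙ · · ♗ · ♙ · ♙│2
1│♖ · · · ♔ · · ♝│1
  ─────────────────
  a b c d e f g h


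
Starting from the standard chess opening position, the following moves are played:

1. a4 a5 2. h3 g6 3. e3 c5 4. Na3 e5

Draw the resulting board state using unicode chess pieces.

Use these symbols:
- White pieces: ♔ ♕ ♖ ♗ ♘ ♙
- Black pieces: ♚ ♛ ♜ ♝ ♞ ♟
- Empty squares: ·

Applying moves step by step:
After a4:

♜ ♞ ♝ ♛ ♚ ♝ ♞ ♜
♟ ♟ ♟ ♟ ♟ ♟ ♟ ♟
· · · · · · · ·
· · · · · · · ·
♙ · · · · · · ·
· · · · · · · ·
· ♙ ♙ ♙ ♙ ♙ ♙ ♙
♖ ♘ ♗ ♕ ♔ ♗ ♘ ♖


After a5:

♜ ♞ ♝ ♛ ♚ ♝ ♞ ♜
· ♟ ♟ ♟ ♟ ♟ ♟ ♟
· · · · · · · ·
♟ · · · · · · ·
♙ · · · · · · ·
· · · · · · · ·
· ♙ ♙ ♙ ♙ ♙ ♙ ♙
♖ ♘ ♗ ♕ ♔ ♗ ♘ ♖


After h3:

♜ ♞ ♝ ♛ ♚ ♝ ♞ ♜
· ♟ ♟ ♟ ♟ ♟ ♟ ♟
· · · · · · · ·
♟ · · · · · · ·
♙ · · · · · · ·
· · · · · · · ♙
· ♙ ♙ ♙ ♙ ♙ ♙ ·
♖ ♘ ♗ ♕ ♔ ♗ ♘ ♖


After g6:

♜ ♞ ♝ ♛ ♚ ♝ ♞ ♜
· ♟ ♟ ♟ ♟ ♟ · ♟
· · · · · · ♟ ·
♟ · · · · · · ·
♙ · · · · · · ·
· · · · · · · ♙
· ♙ ♙ ♙ ♙ ♙ ♙ ·
♖ ♘ ♗ ♕ ♔ ♗ ♘ ♖


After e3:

♜ ♞ ♝ ♛ ♚ ♝ ♞ ♜
· ♟ ♟ ♟ ♟ ♟ · ♟
· · · · · · ♟ ·
♟ · · · · · · ·
♙ · · · · · · ·
· · · · ♙ · · ♙
· ♙ ♙ ♙ · ♙ ♙ ·
♖ ♘ ♗ ♕ ♔ ♗ ♘ ♖


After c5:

♜ ♞ ♝ ♛ ♚ ♝ ♞ ♜
· ♟ · ♟ ♟ ♟ · ♟
· · · · · · ♟ ·
♟ · ♟ · · · · ·
♙ · · · · · · ·
· · · · ♙ · · ♙
· ♙ ♙ ♙ · ♙ ♙ ·
♖ ♘ ♗ ♕ ♔ ♗ ♘ ♖


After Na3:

♜ ♞ ♝ ♛ ♚ ♝ ♞ ♜
· ♟ · ♟ ♟ ♟ · ♟
· · · · · · ♟ ·
♟ · ♟ · · · · ·
♙ · · · · · · ·
♘ · · · ♙ · · ♙
· ♙ ♙ ♙ · ♙ ♙ ·
♖ · ♗ ♕ ♔ ♗ ♘ ♖


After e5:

♜ ♞ ♝ ♛ ♚ ♝ ♞ ♜
· ♟ · ♟ · ♟ · ♟
· · · · · · ♟ ·
♟ · ♟ · ♟ · · ·
♙ · · · · · · ·
♘ · · · ♙ · · ♙
· ♙ ♙ ♙ · ♙ ♙ ·
♖ · ♗ ♕ ♔ ♗ ♘ ♖



  a b c d e f g h
  ─────────────────
8│♜ ♞ ♝ ♛ ♚ ♝ ♞ ♜│8
7│· ♟ · ♟ · ♟ · ♟│7
6│· · · · · · ♟ ·│6
5│♟ · ♟ · ♟ · · ·│5
4│♙ · · · · · · ·│4
3│♘ · · · ♙ · · ♙│3
2│· ♙ ♙ ♙ · ♙ ♙ ·│2
1│♖ · ♗ ♕ ♔ ♗ ♘ ♖│1
  ─────────────────
  a b c d e f g h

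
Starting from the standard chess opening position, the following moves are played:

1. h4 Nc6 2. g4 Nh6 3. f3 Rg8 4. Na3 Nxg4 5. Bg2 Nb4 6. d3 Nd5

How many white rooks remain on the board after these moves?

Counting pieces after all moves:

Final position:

  a b c d e f g h
  ─────────────────
8│♜ · ♝ ♛ ♚ ♝ ♜ ·│8
7│♟ ♟ ♟ ♟ ♟ ♟ ♟ ♟│7
6│· · · · · · · ·│6
5│· · · ♞ · · · ·│5
4│· · · · · · ♞ ♙│4
3│♘ · · ♙ · ♙ · ·│3
2│♙ ♙ ♙ · ♙ · ♗ ·│2
1│♖ · ♗ ♕ ♔ · ♘ ♖│1
  ─────────────────
  a b c d e f g h


2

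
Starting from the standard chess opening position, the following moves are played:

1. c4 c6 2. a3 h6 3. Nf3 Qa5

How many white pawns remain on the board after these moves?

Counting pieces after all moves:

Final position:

  a b c d e f g h
  ─────────────────
8│♜ ♞ ♝ · ♚ ♝ ♞ ♜│8
7│♟ ♟ · ♟ ♟ ♟ ♟ ·│7
6│· · ♟ · · · · ♟│6
5│♛ · · · · · · ·│5
4│· · ♙ · · · · ·│4
3│♙ · · · · ♘ · ·│3
2│· ♙ · ♙ ♙ ♙ ♙ ♙│2
1│♖ ♘ ♗ ♕ ♔ ♗ · ♖│1
  ─────────────────
  a b c d e f g h


8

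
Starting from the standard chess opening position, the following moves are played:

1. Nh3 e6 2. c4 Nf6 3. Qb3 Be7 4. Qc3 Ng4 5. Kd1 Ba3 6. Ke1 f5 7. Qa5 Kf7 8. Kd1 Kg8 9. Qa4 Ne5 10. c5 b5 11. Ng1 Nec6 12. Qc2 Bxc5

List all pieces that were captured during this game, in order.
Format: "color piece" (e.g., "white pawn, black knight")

Tracking captures:
  Bxc5: captured white pawn

white pawn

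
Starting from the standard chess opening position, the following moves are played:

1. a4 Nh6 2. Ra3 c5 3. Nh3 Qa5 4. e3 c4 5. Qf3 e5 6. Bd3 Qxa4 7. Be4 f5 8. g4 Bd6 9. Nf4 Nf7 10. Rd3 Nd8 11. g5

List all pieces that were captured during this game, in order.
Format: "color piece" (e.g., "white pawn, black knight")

Tracking captures:
  Qxa4: captured white pawn

white pawn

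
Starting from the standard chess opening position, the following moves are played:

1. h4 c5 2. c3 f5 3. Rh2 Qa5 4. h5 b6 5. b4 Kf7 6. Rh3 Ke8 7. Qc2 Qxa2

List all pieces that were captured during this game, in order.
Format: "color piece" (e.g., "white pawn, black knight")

Tracking captures:
  Qxa2: captured white pawn

white pawn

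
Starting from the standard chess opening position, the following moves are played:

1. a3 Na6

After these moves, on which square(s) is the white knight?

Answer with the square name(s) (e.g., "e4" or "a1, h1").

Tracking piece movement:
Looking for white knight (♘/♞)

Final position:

  a b c d e f g h
  ─────────────────
8│♜ · ♝ ♛ ♚ ♝ ♞ ♜│8
7│♟ ♟ ♟ ♟ ♟ ♟ ♟ ♟│7
6│♞ · · · · · · ·│6
5│· · · · · · · ·│5
4│· · · · · · · ·│4
3│♙ · · · · · · ·│3
2│· ♙ ♙ ♙ ♙ ♙ ♙ ♙│2
1│♖ ♘ ♗ ♕ ♔ ♗ ♘ ♖│1
  ─────────────────
  a b c d e f g h


b1, g1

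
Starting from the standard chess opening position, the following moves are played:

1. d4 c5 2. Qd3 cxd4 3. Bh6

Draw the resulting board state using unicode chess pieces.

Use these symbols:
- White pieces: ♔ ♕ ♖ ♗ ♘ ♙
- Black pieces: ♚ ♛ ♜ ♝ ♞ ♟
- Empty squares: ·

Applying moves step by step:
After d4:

♜ ♞ ♝ ♛ ♚ ♝ ♞ ♜
♟ ♟ ♟ ♟ ♟ ♟ ♟ ♟
· · · · · · · ·
· · · · · · · ·
· · · ♙ · · · ·
· · · · · · · ·
♙ ♙ ♙ · ♙ ♙ ♙ ♙
♖ ♘ ♗ ♕ ♔ ♗ ♘ ♖


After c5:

♜ ♞ ♝ ♛ ♚ ♝ ♞ ♜
♟ ♟ · ♟ ♟ ♟ ♟ ♟
· · · · · · · ·
· · ♟ · · · · ·
· · · ♙ · · · ·
· · · · · · · ·
♙ ♙ ♙ · ♙ ♙ ♙ ♙
♖ ♘ ♗ ♕ ♔ ♗ ♘ ♖


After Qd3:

♜ ♞ ♝ ♛ ♚ ♝ ♞ ♜
♟ ♟ · ♟ ♟ ♟ ♟ ♟
· · · · · · · ·
· · ♟ · · · · ·
· · · ♙ · · · ·
· · · ♕ · · · ·
♙ ♙ ♙ · ♙ ♙ ♙ ♙
♖ ♘ ♗ · ♔ ♗ ♘ ♖


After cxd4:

♜ ♞ ♝ ♛ ♚ ♝ ♞ ♜
♟ ♟ · ♟ ♟ ♟ ♟ ♟
· · · · · · · ·
· · · · · · · ·
· · · ♟ · · · ·
· · · ♕ · · · ·
♙ ♙ ♙ · ♙ ♙ ♙ ♙
♖ ♘ ♗ · ♔ ♗ ♘ ♖


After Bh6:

♜ ♞ ♝ ♛ ♚ ♝ ♞ ♜
♟ ♟ · ♟ ♟ ♟ ♟ ♟
· · · · · · · ♗
· · · · · · · ·
· · · ♟ · · · ·
· · · ♕ · · · ·
♙ ♙ ♙ · ♙ ♙ ♙ ♙
♖ ♘ · · ♔ ♗ ♘ ♖



  a b c d e f g h
  ─────────────────
8│♜ ♞ ♝ ♛ ♚ ♝ ♞ ♜│8
7│♟ ♟ · ♟ ♟ ♟ ♟ ♟│7
6│· · · · · · · ♗│6
5│· · · · · · · ·│5
4│· · · ♟ · · · ·│4
3│· · · ♕ · · · ·│3
2│♙ ♙ ♙ · ♙ ♙ ♙ ♙│2
1│♖ ♘ · · ♔ ♗ ♘ ♖│1
  ─────────────────
  a b c d e f g h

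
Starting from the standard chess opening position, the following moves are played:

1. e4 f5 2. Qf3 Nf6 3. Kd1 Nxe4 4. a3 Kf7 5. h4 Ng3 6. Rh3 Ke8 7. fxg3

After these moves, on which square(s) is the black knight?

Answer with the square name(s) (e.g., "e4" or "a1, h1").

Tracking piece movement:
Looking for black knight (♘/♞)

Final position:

  a b c d e f g h
  ─────────────────
8│♜ ♞ ♝ ♛ ♚ ♝ · ♜│8
7│♟ ♟ ♟ ♟ ♟ · ♟ ♟│7
6│· · · · · · · ·│6
5│· · · · · ♟ · ·│5
4│· · · · · · · ♙│4
3│♙ · · · · ♕ ♙ ♖│3
2│· ♙ ♙ ♙ · · ♙ ·│2
1│♖ ♘ ♗ ♔ · ♗ ♘ ·│1
  ─────────────────
  a b c d e f g h


b8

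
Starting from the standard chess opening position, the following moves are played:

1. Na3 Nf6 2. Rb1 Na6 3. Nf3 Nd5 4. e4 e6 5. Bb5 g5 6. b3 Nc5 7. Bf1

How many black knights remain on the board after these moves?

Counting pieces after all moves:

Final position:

  a b c d e f g h
  ─────────────────
8│♜ · ♝ ♛ ♚ ♝ · ♜│8
7│♟ ♟ ♟ ♟ · ♟ · ♟│7
6│· · · · ♟ · · ·│6
5│· · ♞ ♞ · · ♟ ·│5
4│· · · · ♙ · · ·│4
3│♘ ♙ · · · ♘ · ·│3
2│♙ · ♙ ♙ · ♙ ♙ ♙│2
1│· ♖ ♗ ♕ ♔ ♗ · ♖│1
  ─────────────────
  a b c d e f g h


2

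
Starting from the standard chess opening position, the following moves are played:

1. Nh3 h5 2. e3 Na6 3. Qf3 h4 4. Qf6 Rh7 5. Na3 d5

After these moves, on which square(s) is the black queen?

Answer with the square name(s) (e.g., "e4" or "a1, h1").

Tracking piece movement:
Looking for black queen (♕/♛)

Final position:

  a b c d e f g h
  ─────────────────
8│♜ · ♝ ♛ ♚ ♝ ♞ ·│8
7│♟ ♟ ♟ · ♟ ♟ ♟ ♜│7
6│♞ · · · · ♕ · ·│6
5│· · · ♟ · · · ·│5
4│· · · · · · · ♟│4
3│♘ · · · ♙ · · ♘│3
2│♙ ♙ ♙ ♙ · ♙ ♙ ♙│2
1│♖ · ♗ · ♔ ♗ · ♖│1
  ─────────────────
  a b c d e f g h


d8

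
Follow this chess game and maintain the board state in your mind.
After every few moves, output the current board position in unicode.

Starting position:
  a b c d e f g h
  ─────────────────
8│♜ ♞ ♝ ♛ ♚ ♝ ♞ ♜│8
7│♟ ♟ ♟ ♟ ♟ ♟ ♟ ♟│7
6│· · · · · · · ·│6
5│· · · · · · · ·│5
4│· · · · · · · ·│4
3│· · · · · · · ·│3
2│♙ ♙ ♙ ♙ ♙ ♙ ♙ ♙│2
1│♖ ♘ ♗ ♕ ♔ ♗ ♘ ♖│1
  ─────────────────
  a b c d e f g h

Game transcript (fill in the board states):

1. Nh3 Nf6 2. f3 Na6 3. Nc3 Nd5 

  a b c d e f g h
  ─────────────────
8│♜ · ♝ ♛ ♚ ♝ · ♜│8
7│♟ ♟ ♟ ♟ ♟ ♟ ♟ ♟│7
6│♞ · · · · · · ·│6
5│· · · ♞ · · · ·│5
4│· · · · · · · ·│4
3│· · ♘ · · ♙ · ♘│3
2│♙ ♙ ♙ ♙ ♙ · ♙ ♙│2
1│♖ · ♗ ♕ ♔ ♗ · ♖│1
  ─────────────────
  a b c d e f g h

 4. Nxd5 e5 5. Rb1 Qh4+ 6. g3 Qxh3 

  a b c d e f g h
  ─────────────────
8│♜ · ♝ · ♚ ♝ · ♜│8
7│♟ ♟ ♟ ♟ · ♟ ♟ ♟│7
6│♞ · · · · · · ·│6
5│· · · ♘ ♟ · · ·│5
4│· · · · · · · ·│4
3│· · · · · ♙ ♙ ♛│3
2│♙ ♙ ♙ ♙ ♙ · · ♙│2
1│· ♖ ♗ ♕ ♔ ♗ · ♖│1
  ─────────────────
  a b c d e f g h

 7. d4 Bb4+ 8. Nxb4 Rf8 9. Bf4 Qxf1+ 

  a b c d e f g h
  ─────────────────
8│♜ · ♝ · ♚ ♜ · ·│8
7│♟ ♟ ♟ ♟ · ♟ ♟ ♟│7
6│♞ · · · · · · ·│6
5│· · · · ♟ · · ·│5
4│· ♘ · ♙ · ♗ · ·│4
3│· · · · · ♙ ♙ ·│3
2│♙ ♙ ♙ · ♙ · · ♙│2
1│· ♖ · ♕ ♔ ♛ · ♖│1
  ─────────────────
  a b c d e f g h

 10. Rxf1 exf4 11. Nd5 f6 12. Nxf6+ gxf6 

  a b c d e f g h
  ─────────────────
8│♜ · ♝ · ♚ ♜ · ·│8
7│♟ ♟ ♟ ♟ · · · ♟│7
6│♞ · · · · ♟ · ·│6
5│· · · · · · · ·│5
4│· · · ♙ · ♟ · ·│4
3│· · · · · ♙ ♙ ·│3
2│♙ ♙ ♙ · ♙ · · ♙│2
1│· ♖ · ♕ ♔ ♖ · ·│1
  ─────────────────
  a b c d e f g h

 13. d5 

  a b c d e f g h
  ─────────────────
8│♜ · ♝ · ♚ ♜ · ·│8
7│♟ ♟ ♟ ♟ · · · ♟│7
6│♞ · · · · ♟ · ·│6
5│· · · ♙ · · · ·│5
4│· · · · · ♟ · ·│4
3│· · · · · ♙ ♙ ·│3
2│♙ ♙ ♙ · ♙ · · ♙│2
1│· ♖ · ♕ ♔ ♖ · ·│1
  ─────────────────
  a b c d e f g h


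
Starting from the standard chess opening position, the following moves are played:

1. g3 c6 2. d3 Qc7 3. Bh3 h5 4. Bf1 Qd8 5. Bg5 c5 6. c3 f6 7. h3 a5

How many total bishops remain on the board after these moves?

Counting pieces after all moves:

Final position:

  a b c d e f g h
  ─────────────────
8│♜ ♞ ♝ ♛ ♚ ♝ ♞ ♜│8
7│· ♟ · ♟ ♟ · ♟ ·│7
6│· · · · · ♟ · ·│6
5│♟ · ♟ · · · ♗ ♟│5
4│· · · · · · · ·│4
3│· · ♙ ♙ · · ♙ ♙│3
2│♙ ♙ · · ♙ ♙ · ·│2
1│♖ ♘ · ♕ ♔ ♗ ♘ ♖│1
  ─────────────────
  a b c d e f g h


4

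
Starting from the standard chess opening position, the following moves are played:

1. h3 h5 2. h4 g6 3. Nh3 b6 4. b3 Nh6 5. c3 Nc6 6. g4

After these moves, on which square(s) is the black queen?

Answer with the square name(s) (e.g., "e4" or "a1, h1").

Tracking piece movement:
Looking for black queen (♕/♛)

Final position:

  a b c d e f g h
  ─────────────────
8│♜ · ♝ ♛ ♚ ♝ · ♜│8
7│♟ · ♟ ♟ ♟ ♟ · ·│7
6│· ♟ ♞ · · · ♟ ♞│6
5│· · · · · · · ♟│5
4│· · · · · · ♙ ♙│4
3│· ♙ ♙ · · · · ♘│3
2│♙ · · ♙ ♙ ♙ · ·│2
1│♖ ♘ ♗ ♕ ♔ ♗ · ♖│1
  ─────────────────
  a b c d e f g h


d8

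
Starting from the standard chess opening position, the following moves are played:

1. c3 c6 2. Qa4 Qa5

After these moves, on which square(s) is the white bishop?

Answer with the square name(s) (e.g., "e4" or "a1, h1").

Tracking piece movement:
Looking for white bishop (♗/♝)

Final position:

  a b c d e f g h
  ─────────────────
8│♜ ♞ ♝ · ♚ ♝ ♞ ♜│8
7│♟ ♟ · ♟ ♟ ♟ ♟ ♟│7
6│· · ♟ · · · · ·│6
5│♛ · · · · · · ·│5
4│♕ · · · · · · ·│4
3│· · ♙ · · · · ·│3
2│♙ ♙ · ♙ ♙ ♙ ♙ ♙│2
1│♖ ♘ ♗ · ♔ ♗ ♘ ♖│1
  ─────────────────
  a b c d e f g h


c1, f1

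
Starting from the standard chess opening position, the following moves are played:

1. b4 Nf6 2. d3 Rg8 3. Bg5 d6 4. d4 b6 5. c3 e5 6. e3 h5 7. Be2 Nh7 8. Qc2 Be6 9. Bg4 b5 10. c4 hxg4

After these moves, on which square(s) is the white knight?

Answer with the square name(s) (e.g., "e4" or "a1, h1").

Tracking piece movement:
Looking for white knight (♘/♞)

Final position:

  a b c d e f g h
  ─────────────────
8│♜ ♞ · ♛ ♚ ♝ ♜ ·│8
7│♟ · ♟ · · ♟ ♟ ♞│7
6│· · · ♟ ♝ · · ·│6
5│· ♟ · · ♟ · ♗ ·│5
4│· ♙ ♙ ♙ · · ♟ ·│4
3│· · · · ♙ · · ·│3
2│♙ · ♕ · · ♙ ♙ ♙│2
1│♖ ♘ · · ♔ · ♘ ♖│1
  ─────────────────
  a b c d e f g h


b1, g1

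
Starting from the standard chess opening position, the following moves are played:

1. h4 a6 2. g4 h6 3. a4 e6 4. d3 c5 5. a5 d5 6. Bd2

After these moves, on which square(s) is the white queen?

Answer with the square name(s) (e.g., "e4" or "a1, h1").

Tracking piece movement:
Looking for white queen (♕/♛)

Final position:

  a b c d e f g h
  ─────────────────
8│♜ ♞ ♝ ♛ ♚ ♝ ♞ ♜│8
7│· ♟ · · · ♟ ♟ ·│7
6│♟ · · · ♟ · · ♟│6
5│♙ · ♟ ♟ · · · ·│5
4│· · · · · · ♙ ♙│4
3│· · · ♙ · · · ·│3
2│· ♙ ♙ ♗ ♙ ♙ · ·│2
1│♖ ♘ · ♕ ♔ ♗ ♘ ♖│1
  ─────────────────
  a b c d e f g h


d1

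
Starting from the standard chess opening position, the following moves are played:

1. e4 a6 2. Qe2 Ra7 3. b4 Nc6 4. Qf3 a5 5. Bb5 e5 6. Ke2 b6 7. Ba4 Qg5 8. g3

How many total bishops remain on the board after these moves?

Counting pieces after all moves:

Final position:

  a b c d e f g h
  ─────────────────
8│· · ♝ · ♚ ♝ ♞ ♜│8
7│♜ · ♟ ♟ · ♟ ♟ ♟│7
6│· ♟ ♞ · · · · ·│6
5│♟ · · · ♟ · ♛ ·│5
4│♗ ♙ · · ♙ · · ·│4
3│· · · · · ♕ ♙ ·│3
2│♙ · ♙ ♙ ♔ ♙ · ♙│2
1│♖ ♘ ♗ · · · ♘ ♖│1
  ─────────────────
  a b c d e f g h


4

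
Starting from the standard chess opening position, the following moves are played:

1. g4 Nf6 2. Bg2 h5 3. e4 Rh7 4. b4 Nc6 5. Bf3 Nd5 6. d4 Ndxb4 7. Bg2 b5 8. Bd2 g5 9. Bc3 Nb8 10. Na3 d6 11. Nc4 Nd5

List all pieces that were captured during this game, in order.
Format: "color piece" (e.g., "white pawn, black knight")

Tracking captures:
  Ndxb4: captured white pawn

white pawn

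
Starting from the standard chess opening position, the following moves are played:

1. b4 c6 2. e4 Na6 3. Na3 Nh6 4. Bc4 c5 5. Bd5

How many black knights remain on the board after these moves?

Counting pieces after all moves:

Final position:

  a b c d e f g h
  ─────────────────
8│♜ · ♝ ♛ ♚ ♝ · ♜│8
7│♟ ♟ · ♟ ♟ ♟ ♟ ♟│7
6│♞ · · · · · · ♞│6
5│· · ♟ ♗ · · · ·│5
4│· ♙ · · ♙ · · ·│4
3│♘ · · · · · · ·│3
2│♙ · ♙ ♙ · ♙ ♙ ♙│2
1│♖ · ♗ ♕ ♔ · ♘ ♖│1
  ─────────────────
  a b c d e f g h


2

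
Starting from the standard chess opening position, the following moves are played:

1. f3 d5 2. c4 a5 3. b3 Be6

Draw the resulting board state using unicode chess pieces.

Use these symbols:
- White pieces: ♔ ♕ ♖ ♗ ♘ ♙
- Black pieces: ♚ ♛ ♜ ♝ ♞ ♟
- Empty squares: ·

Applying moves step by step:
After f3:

♜ ♞ ♝ ♛ ♚ ♝ ♞ ♜
♟ ♟ ♟ ♟ ♟ ♟ ♟ ♟
· · · · · · · ·
· · · · · · · ·
· · · · · · · ·
· · · · · ♙ · ·
♙ ♙ ♙ ♙ ♙ · ♙ ♙
♖ ♘ ♗ ♕ ♔ ♗ ♘ ♖


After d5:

♜ ♞ ♝ ♛ ♚ ♝ ♞ ♜
♟ ♟ ♟ · ♟ ♟ ♟ ♟
· · · · · · · ·
· · · ♟ · · · ·
· · · · · · · ·
· · · · · ♙ · ·
♙ ♙ ♙ ♙ ♙ · ♙ ♙
♖ ♘ ♗ ♕ ♔ ♗ ♘ ♖


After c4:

♜ ♞ ♝ ♛ ♚ ♝ ♞ ♜
♟ ♟ ♟ · ♟ ♟ ♟ ♟
· · · · · · · ·
· · · ♟ · · · ·
· · ♙ · · · · ·
· · · · · ♙ · ·
♙ ♙ · ♙ ♙ · ♙ ♙
♖ ♘ ♗ ♕ ♔ ♗ ♘ ♖


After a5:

♜ ♞ ♝ ♛ ♚ ♝ ♞ ♜
· ♟ ♟ · ♟ ♟ ♟ ♟
· · · · · · · ·
♟ · · ♟ · · · ·
· · ♙ · · · · ·
· · · · · ♙ · ·
♙ ♙ · ♙ ♙ · ♙ ♙
♖ ♘ ♗ ♕ ♔ ♗ ♘ ♖


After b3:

♜ ♞ ♝ ♛ ♚ ♝ ♞ ♜
· ♟ ♟ · ♟ ♟ ♟ ♟
· · · · · · · ·
♟ · · ♟ · · · ·
· · ♙ · · · · ·
· ♙ · · · ♙ · ·
♙ · · ♙ ♙ · ♙ ♙
♖ ♘ ♗ ♕ ♔ ♗ ♘ ♖


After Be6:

♜ ♞ · ♛ ♚ ♝ ♞ ♜
· ♟ ♟ · ♟ ♟ ♟ ♟
· · · · ♝ · · ·
♟ · · ♟ · · · ·
· · ♙ · · · · ·
· ♙ · · · ♙ · ·
♙ · · ♙ ♙ · ♙ ♙
♖ ♘ ♗ ♕ ♔ ♗ ♘ ♖



  a b c d e f g h
  ─────────────────
8│♜ ♞ · ♛ ♚ ♝ ♞ ♜│8
7│· ♟ ♟ · ♟ ♟ ♟ ♟│7
6│· · · · ♝ · · ·│6
5│♟ · · ♟ · · · ·│5
4│· · ♙ · · · · ·│4
3│· ♙ · · · ♙ · ·│3
2│♙ · · ♙ ♙ · ♙ ♙│2
1│♖ ♘ ♗ ♕ ♔ ♗ ♘ ♖│1
  ─────────────────
  a b c d e f g h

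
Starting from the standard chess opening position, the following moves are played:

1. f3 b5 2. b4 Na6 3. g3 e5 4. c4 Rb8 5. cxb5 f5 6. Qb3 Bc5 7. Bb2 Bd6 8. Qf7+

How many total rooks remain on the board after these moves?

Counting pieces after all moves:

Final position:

  a b c d e f g h
  ─────────────────
8│· ♜ ♝ ♛ ♚ · ♞ ♜│8
7│♟ · ♟ ♟ · ♕ ♟ ♟│7
6│♞ · · ♝ · · · ·│6
5│· ♙ · · ♟ ♟ · ·│5
4│· ♙ · · · · · ·│4
3│· · · · · ♙ ♙ ·│3
2│♙ ♗ · ♙ ♙ · · ♙│2
1│♖ ♘ · · ♔ ♗ ♘ ♖│1
  ─────────────────
  a b c d e f g h


4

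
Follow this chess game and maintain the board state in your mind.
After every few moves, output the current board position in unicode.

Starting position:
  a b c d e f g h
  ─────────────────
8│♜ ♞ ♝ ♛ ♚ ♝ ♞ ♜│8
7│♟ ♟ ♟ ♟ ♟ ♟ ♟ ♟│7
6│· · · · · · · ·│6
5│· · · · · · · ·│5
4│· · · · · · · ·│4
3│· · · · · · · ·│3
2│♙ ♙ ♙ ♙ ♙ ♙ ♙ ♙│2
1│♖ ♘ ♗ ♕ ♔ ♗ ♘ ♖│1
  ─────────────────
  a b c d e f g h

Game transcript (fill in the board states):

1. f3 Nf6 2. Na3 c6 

  a b c d e f g h
  ─────────────────
8│♜ ♞ ♝ ♛ ♚ ♝ · ♜│8
7│♟ ♟ · ♟ ♟ ♟ ♟ ♟│7
6│· · ♟ · · ♞ · ·│6
5│· · · · · · · ·│5
4│· · · · · · · ·│4
3│♘ · · · · ♙ · ·│3
2│♙ ♙ ♙ ♙ ♙ · ♙ ♙│2
1│♖ · ♗ ♕ ♔ ♗ ♘ ♖│1
  ─────────────────
  a b c d e f g h

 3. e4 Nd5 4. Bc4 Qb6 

  a b c d e f g h
  ─────────────────
8│♜ ♞ ♝ · ♚ ♝ · ♜│8
7│♟ ♟ · ♟ ♟ ♟ ♟ ♟│7
6│· ♛ ♟ · · · · ·│6
5│· · · ♞ · · · ·│5
4│· · ♗ · ♙ · · ·│4
3│♘ · · · · ♙ · ·│3
2│♙ ♙ ♙ ♙ · · ♙ ♙│2
1│♖ · ♗ ♕ ♔ · ♘ ♖│1
  ─────────────────
  a b c d e f g h

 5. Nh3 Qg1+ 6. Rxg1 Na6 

  a b c d e f g h
  ─────────────────
8│♜ · ♝ · ♚ ♝ · ♜│8
7│♟ ♟ · ♟ ♟ ♟ ♟ ♟│7
6│♞ · ♟ · · · · ·│6
5│· · · ♞ · · · ·│5
4│· · ♗ · ♙ · · ·│4
3│♘ · · · · ♙ · ♘│3
2│♙ ♙ ♙ ♙ · · ♙ ♙│2
1│♖ · ♗ ♕ ♔ · ♖ ·│1
  ─────────────────
  a b c d e f g h

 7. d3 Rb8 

  a b c d e f g h
  ─────────────────
8│· ♜ ♝ · ♚ ♝ · ♜│8
7│♟ ♟ · ♟ ♟ ♟ ♟ ♟│7
6│♞ · ♟ · · · · ·│6
5│· · · ♞ · · · ·│5
4│· · ♗ · ♙ · · ·│4
3│♘ · · ♙ · ♙ · ♘│3
2│♙ ♙ ♙ · · · ♙ ♙│2
1│♖ · ♗ ♕ ♔ · ♖ ·│1
  ─────────────────
  a b c d e f g h


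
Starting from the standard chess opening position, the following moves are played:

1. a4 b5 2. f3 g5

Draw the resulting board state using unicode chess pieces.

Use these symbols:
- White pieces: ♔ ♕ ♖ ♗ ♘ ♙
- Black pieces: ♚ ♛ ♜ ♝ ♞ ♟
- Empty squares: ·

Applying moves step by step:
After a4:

♜ ♞ ♝ ♛ ♚ ♝ ♞ ♜
♟ ♟ ♟ ♟ ♟ ♟ ♟ ♟
· · · · · · · ·
· · · · · · · ·
♙ · · · · · · ·
· · · · · · · ·
· ♙ ♙ ♙ ♙ ♙ ♙ ♙
♖ ♘ ♗ ♕ ♔ ♗ ♘ ♖


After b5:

♜ ♞ ♝ ♛ ♚ ♝ ♞ ♜
♟ · ♟ ♟ ♟ ♟ ♟ ♟
· · · · · · · ·
· ♟ · · · · · ·
♙ · · · · · · ·
· · · · · · · ·
· ♙ ♙ ♙ ♙ ♙ ♙ ♙
♖ ♘ ♗ ♕ ♔ ♗ ♘ ♖


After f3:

♜ ♞ ♝ ♛ ♚ ♝ ♞ ♜
♟ · ♟ ♟ ♟ ♟ ♟ ♟
· · · · · · · ·
· ♟ · · · · · ·
♙ · · · · · · ·
· · · · · ♙ · ·
· ♙ ♙ ♙ ♙ · ♙ ♙
♖ ♘ ♗ ♕ ♔ ♗ ♘ ♖


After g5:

♜ ♞ ♝ ♛ ♚ ♝ ♞ ♜
♟ · ♟ ♟ ♟ ♟ · ♟
· · · · · · · ·
· ♟ · · · · ♟ ·
♙ · · · · · · ·
· · · · · ♙ · ·
· ♙ ♙ ♙ ♙ · ♙ ♙
♖ ♘ ♗ ♕ ♔ ♗ ♘ ♖



  a b c d e f g h
  ─────────────────
8│♜ ♞ ♝ ♛ ♚ ♝ ♞ ♜│8
7│♟ · ♟ ♟ ♟ ♟ · ♟│7
6│· · · · · · · ·│6
5│· ♟ · · · · ♟ ·│5
4│♙ · · · · · · ·│4
3│· · · · · ♙ · ·│3
2│· ♙ ♙ ♙ ♙ · ♙ ♙│2
1│♖ ♘ ♗ ♕ ♔ ♗ ♘ ♖│1
  ─────────────────
  a b c d e f g h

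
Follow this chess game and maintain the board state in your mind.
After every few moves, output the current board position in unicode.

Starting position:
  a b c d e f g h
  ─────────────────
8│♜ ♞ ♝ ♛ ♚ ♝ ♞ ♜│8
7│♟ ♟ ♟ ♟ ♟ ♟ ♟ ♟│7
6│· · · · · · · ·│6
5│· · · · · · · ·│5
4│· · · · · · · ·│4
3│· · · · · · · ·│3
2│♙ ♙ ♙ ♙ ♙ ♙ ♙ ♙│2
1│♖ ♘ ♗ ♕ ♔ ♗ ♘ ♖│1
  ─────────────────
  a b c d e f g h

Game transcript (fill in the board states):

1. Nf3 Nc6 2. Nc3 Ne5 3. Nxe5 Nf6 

  a b c d e f g h
  ─────────────────
8│♜ · ♝ ♛ ♚ ♝ · ♜│8
7│♟ ♟ ♟ ♟ ♟ ♟ ♟ ♟│7
6│· · · · · ♞ · ·│6
5│· · · · ♘ · · ·│5
4│· · · · · · · ·│4
3│· · ♘ · · · · ·│3
2│♙ ♙ ♙ ♙ ♙ ♙ ♙ ♙│2
1│♖ · ♗ ♕ ♔ ♗ · ♖│1
  ─────────────────
  a b c d e f g h

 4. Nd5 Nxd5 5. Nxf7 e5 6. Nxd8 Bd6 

  a b c d e f g h
  ─────────────────
8│♜ · ♝ ♘ ♚ · · ♜│8
7│♟ ♟ ♟ ♟ · · ♟ ♟│7
6│· · · ♝ · · · ·│6
5│· · · ♞ ♟ · · ·│5
4│· · · · · · · ·│4
3│· · · · · · · ·│3
2│♙ ♙ ♙ ♙ ♙ ♙ ♙ ♙│2
1│♖ · ♗ ♕ ♔ ♗ · ♖│1
  ─────────────────
  a b c d e f g h

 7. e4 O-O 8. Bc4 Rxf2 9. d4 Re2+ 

  a b c d e f g h
  ─────────────────
8│♜ · ♝ ♘ · · ♚ ·│8
7│♟ ♟ ♟ ♟ · · ♟ ♟│7
6│· · · ♝ · · · ·│6
5│· · · ♞ ♟ · · ·│5
4│· · ♗ ♙ ♙ · · ·│4
3│· · · · · · · ·│3
2│♙ ♙ ♙ · ♜ · ♙ ♙│2
1│♖ · ♗ ♕ ♔ · · ♖│1
  ─────────────────
  a b c d e f g h

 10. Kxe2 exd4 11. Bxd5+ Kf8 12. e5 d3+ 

  a b c d e f g h
  ─────────────────
8│♜ · ♝ ♘ · ♚ · ·│8
7│♟ ♟ ♟ ♟ · · ♟ ♟│7
6│· · · ♝ · · · ·│6
5│· · · ♗ ♙ · · ·│5
4│· · · · · · · ·│4
3│· · · ♟ · · · ·│3
2│♙ ♙ ♙ · ♔ · ♙ ♙│2
1│♖ · ♗ ♕ · · · ♖│1
  ─────────────────
  a b c d e f g h

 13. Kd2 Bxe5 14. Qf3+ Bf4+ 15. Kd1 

  a b c d e f g h
  ─────────────────
8│♜ · ♝ ♘ · ♚ · ·│8
7│♟ ♟ ♟ ♟ · · ♟ ♟│7
6│· · · · · · · ·│6
5│· · · ♗ · · · ·│5
4│· · · · · ♝ · ·│4
3│· · · ♟ · ♕ · ·│3
2│♙ ♙ ♙ · · · ♙ ♙│2
1│♖ · ♗ ♔ · · · ♖│1
  ─────────────────
  a b c d e f g h


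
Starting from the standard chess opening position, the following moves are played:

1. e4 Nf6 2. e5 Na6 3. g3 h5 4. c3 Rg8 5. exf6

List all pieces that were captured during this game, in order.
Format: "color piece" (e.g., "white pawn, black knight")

Tracking captures:
  exf6: captured black knight

black knight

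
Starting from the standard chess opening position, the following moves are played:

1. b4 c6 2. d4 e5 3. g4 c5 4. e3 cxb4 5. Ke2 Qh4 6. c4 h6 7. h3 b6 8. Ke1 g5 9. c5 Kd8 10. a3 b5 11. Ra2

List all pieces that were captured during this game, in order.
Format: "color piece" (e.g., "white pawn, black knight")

Tracking captures:
  cxb4: captured white pawn

white pawn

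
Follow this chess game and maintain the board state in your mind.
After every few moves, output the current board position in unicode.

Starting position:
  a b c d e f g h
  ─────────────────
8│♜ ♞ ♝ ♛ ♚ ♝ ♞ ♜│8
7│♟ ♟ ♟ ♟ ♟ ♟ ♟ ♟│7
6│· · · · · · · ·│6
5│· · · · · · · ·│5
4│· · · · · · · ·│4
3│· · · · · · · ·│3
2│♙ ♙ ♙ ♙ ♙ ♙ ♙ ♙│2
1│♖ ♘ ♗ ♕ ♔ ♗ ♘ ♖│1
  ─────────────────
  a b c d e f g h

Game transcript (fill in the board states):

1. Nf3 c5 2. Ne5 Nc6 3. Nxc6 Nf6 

  a b c d e f g h
  ─────────────────
8│♜ · ♝ ♛ ♚ ♝ · ♜│8
7│♟ ♟ · ♟ ♟ ♟ ♟ ♟│7
6│· · ♘ · · ♞ · ·│6
5│· · ♟ · · · · ·│5
4│· · · · · · · ·│4
3│· · · · · · · ·│3
2│♙ ♙ ♙ ♙ ♙ ♙ ♙ ♙│2
1│♖ ♘ ♗ ♕ ♔ ♗ · ♖│1
  ─────────────────
  a b c d e f g h

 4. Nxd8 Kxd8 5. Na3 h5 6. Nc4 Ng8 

  a b c d e f g h
  ─────────────────
8│♜ · ♝ ♚ · ♝ ♞ ♜│8
7│♟ ♟ · ♟ ♟ ♟ ♟ ·│7
6│· · · · · · · ·│6
5│· · ♟ · · · · ♟│5
4│· · ♘ · · · · ·│4
3│· · · · · · · ·│3
2│♙ ♙ ♙ ♙ ♙ ♙ ♙ ♙│2
1│♖ · ♗ ♕ ♔ ♗ · ♖│1
  ─────────────────
  a b c d e f g h

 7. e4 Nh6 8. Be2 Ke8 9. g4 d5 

  a b c d e f g h
  ─────────────────
8│♜ · ♝ · ♚ ♝ · ♜│8
7│♟ ♟ · · ♟ ♟ ♟ ·│7
6│· · · · · · · ♞│6
5│· · ♟ ♟ · · · ♟│5
4│· · ♘ · ♙ · ♙ ·│4
3│· · · · · · · ·│3
2│♙ ♙ ♙ ♙ ♗ ♙ · ♙│2
1│♖ · ♗ ♕ ♔ · · ♖│1
  ─────────────────
  a b c d e f g h

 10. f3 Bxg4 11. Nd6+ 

  a b c d e f g h
  ─────────────────
8│♜ · · · ♚ ♝ · ♜│8
7│♟ ♟ · · ♟ ♟ ♟ ·│7
6│· · · ♘ · · · ♞│6
5│· · ♟ ♟ · · · ♟│5
4│· · · · ♙ · ♝ ·│4
3│· · · · · ♙ · ·│3
2│♙ ♙ ♙ ♙ ♗ · · ♙│2
1│♖ · ♗ ♕ ♔ · · ♖│1
  ─────────────────
  a b c d e f g h


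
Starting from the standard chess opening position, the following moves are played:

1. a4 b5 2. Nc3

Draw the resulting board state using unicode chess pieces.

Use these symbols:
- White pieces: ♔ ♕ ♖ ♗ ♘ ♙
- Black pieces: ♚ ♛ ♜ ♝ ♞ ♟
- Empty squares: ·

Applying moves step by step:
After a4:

♜ ♞ ♝ ♛ ♚ ♝ ♞ ♜
♟ ♟ ♟ ♟ ♟ ♟ ♟ ♟
· · · · · · · ·
· · · · · · · ·
♙ · · · · · · ·
· · · · · · · ·
· ♙ ♙ ♙ ♙ ♙ ♙ ♙
♖ ♘ ♗ ♕ ♔ ♗ ♘ ♖


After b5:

♜ ♞ ♝ ♛ ♚ ♝ ♞ ♜
♟ · ♟ ♟ ♟ ♟ ♟ ♟
· · · · · · · ·
· ♟ · · · · · ·
♙ · · · · · · ·
· · · · · · · ·
· ♙ ♙ ♙ ♙ ♙ ♙ ♙
♖ ♘ ♗ ♕ ♔ ♗ ♘ ♖


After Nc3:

♜ ♞ ♝ ♛ ♚ ♝ ♞ ♜
♟ · ♟ ♟ ♟ ♟ ♟ ♟
· · · · · · · ·
· ♟ · · · · · ·
♙ · · · · · · ·
· · ♘ · · · · ·
· ♙ ♙ ♙ ♙ ♙ ♙ ♙
♖ · ♗ ♕ ♔ ♗ ♘ ♖



  a b c d e f g h
  ─────────────────
8│♜ ♞ ♝ ♛ ♚ ♝ ♞ ♜│8
7│♟ · ♟ ♟ ♟ ♟ ♟ ♟│7
6│· · · · · · · ·│6
5│· ♟ · · · · · ·│5
4│♙ · · · · · · ·│4
3│· · ♘ · · · · ·│3
2│· ♙ ♙ ♙ ♙ ♙ ♙ ♙│2
1│♖ · ♗ ♕ ♔ ♗ ♘ ♖│1
  ─────────────────
  a b c d e f g h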